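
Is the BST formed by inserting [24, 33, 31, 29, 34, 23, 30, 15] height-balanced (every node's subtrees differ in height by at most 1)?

Tree (level-order array): [24, 23, 33, 15, None, 31, 34, None, None, 29, None, None, None, None, 30]
Definition: a tree is height-balanced if, at every node, |h(left) - h(right)| <= 1 (empty subtree has height -1).
Bottom-up per-node check:
  node 15: h_left=-1, h_right=-1, diff=0 [OK], height=0
  node 23: h_left=0, h_right=-1, diff=1 [OK], height=1
  node 30: h_left=-1, h_right=-1, diff=0 [OK], height=0
  node 29: h_left=-1, h_right=0, diff=1 [OK], height=1
  node 31: h_left=1, h_right=-1, diff=2 [FAIL (|1--1|=2 > 1)], height=2
  node 34: h_left=-1, h_right=-1, diff=0 [OK], height=0
  node 33: h_left=2, h_right=0, diff=2 [FAIL (|2-0|=2 > 1)], height=3
  node 24: h_left=1, h_right=3, diff=2 [FAIL (|1-3|=2 > 1)], height=4
Node 31 violates the condition: |1 - -1| = 2 > 1.
Result: Not balanced


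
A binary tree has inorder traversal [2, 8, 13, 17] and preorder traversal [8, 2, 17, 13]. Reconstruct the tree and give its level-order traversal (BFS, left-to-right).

Inorder:  [2, 8, 13, 17]
Preorder: [8, 2, 17, 13]
Algorithm: preorder visits root first, so consume preorder in order;
for each root, split the current inorder slice at that value into
left-subtree inorder and right-subtree inorder, then recurse.
Recursive splits:
  root=8; inorder splits into left=[2], right=[13, 17]
  root=2; inorder splits into left=[], right=[]
  root=17; inorder splits into left=[13], right=[]
  root=13; inorder splits into left=[], right=[]
Reconstructed level-order: [8, 2, 17, 13]


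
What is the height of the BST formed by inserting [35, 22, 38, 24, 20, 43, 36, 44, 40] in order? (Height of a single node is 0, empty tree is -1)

Insertion order: [35, 22, 38, 24, 20, 43, 36, 44, 40]
Tree (level-order array): [35, 22, 38, 20, 24, 36, 43, None, None, None, None, None, None, 40, 44]
Compute height bottom-up (empty subtree = -1):
  height(20) = 1 + max(-1, -1) = 0
  height(24) = 1 + max(-1, -1) = 0
  height(22) = 1 + max(0, 0) = 1
  height(36) = 1 + max(-1, -1) = 0
  height(40) = 1 + max(-1, -1) = 0
  height(44) = 1 + max(-1, -1) = 0
  height(43) = 1 + max(0, 0) = 1
  height(38) = 1 + max(0, 1) = 2
  height(35) = 1 + max(1, 2) = 3
Height = 3


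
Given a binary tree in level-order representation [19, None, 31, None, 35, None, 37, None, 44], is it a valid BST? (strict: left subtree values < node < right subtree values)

Level-order array: [19, None, 31, None, 35, None, 37, None, 44]
Validate using subtree bounds (lo, hi): at each node, require lo < value < hi,
then recurse left with hi=value and right with lo=value.
Preorder trace (stopping at first violation):
  at node 19 with bounds (-inf, +inf): OK
  at node 31 with bounds (19, +inf): OK
  at node 35 with bounds (31, +inf): OK
  at node 37 with bounds (35, +inf): OK
  at node 44 with bounds (37, +inf): OK
No violation found at any node.
Result: Valid BST


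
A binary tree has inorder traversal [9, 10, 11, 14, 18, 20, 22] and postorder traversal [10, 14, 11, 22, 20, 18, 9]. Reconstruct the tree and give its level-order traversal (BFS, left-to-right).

Inorder:   [9, 10, 11, 14, 18, 20, 22]
Postorder: [10, 14, 11, 22, 20, 18, 9]
Algorithm: postorder visits root last, so walk postorder right-to-left;
each value is the root of the current inorder slice — split it at that
value, recurse on the right subtree first, then the left.
Recursive splits:
  root=9; inorder splits into left=[], right=[10, 11, 14, 18, 20, 22]
  root=18; inorder splits into left=[10, 11, 14], right=[20, 22]
  root=20; inorder splits into left=[], right=[22]
  root=22; inorder splits into left=[], right=[]
  root=11; inorder splits into left=[10], right=[14]
  root=14; inorder splits into left=[], right=[]
  root=10; inorder splits into left=[], right=[]
Reconstructed level-order: [9, 18, 11, 20, 10, 14, 22]


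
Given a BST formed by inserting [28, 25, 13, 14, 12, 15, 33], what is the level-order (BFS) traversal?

Tree insertion order: [28, 25, 13, 14, 12, 15, 33]
Tree (level-order array): [28, 25, 33, 13, None, None, None, 12, 14, None, None, None, 15]
BFS from the root, enqueuing left then right child of each popped node:
  queue [28] -> pop 28, enqueue [25, 33], visited so far: [28]
  queue [25, 33] -> pop 25, enqueue [13], visited so far: [28, 25]
  queue [33, 13] -> pop 33, enqueue [none], visited so far: [28, 25, 33]
  queue [13] -> pop 13, enqueue [12, 14], visited so far: [28, 25, 33, 13]
  queue [12, 14] -> pop 12, enqueue [none], visited so far: [28, 25, 33, 13, 12]
  queue [14] -> pop 14, enqueue [15], visited so far: [28, 25, 33, 13, 12, 14]
  queue [15] -> pop 15, enqueue [none], visited so far: [28, 25, 33, 13, 12, 14, 15]
Result: [28, 25, 33, 13, 12, 14, 15]


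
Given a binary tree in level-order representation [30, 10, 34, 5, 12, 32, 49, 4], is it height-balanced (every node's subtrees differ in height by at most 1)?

Tree (level-order array): [30, 10, 34, 5, 12, 32, 49, 4]
Definition: a tree is height-balanced if, at every node, |h(left) - h(right)| <= 1 (empty subtree has height -1).
Bottom-up per-node check:
  node 4: h_left=-1, h_right=-1, diff=0 [OK], height=0
  node 5: h_left=0, h_right=-1, diff=1 [OK], height=1
  node 12: h_left=-1, h_right=-1, diff=0 [OK], height=0
  node 10: h_left=1, h_right=0, diff=1 [OK], height=2
  node 32: h_left=-1, h_right=-1, diff=0 [OK], height=0
  node 49: h_left=-1, h_right=-1, diff=0 [OK], height=0
  node 34: h_left=0, h_right=0, diff=0 [OK], height=1
  node 30: h_left=2, h_right=1, diff=1 [OK], height=3
All nodes satisfy the balance condition.
Result: Balanced


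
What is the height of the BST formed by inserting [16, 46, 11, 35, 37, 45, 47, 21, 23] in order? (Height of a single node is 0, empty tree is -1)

Insertion order: [16, 46, 11, 35, 37, 45, 47, 21, 23]
Tree (level-order array): [16, 11, 46, None, None, 35, 47, 21, 37, None, None, None, 23, None, 45]
Compute height bottom-up (empty subtree = -1):
  height(11) = 1 + max(-1, -1) = 0
  height(23) = 1 + max(-1, -1) = 0
  height(21) = 1 + max(-1, 0) = 1
  height(45) = 1 + max(-1, -1) = 0
  height(37) = 1 + max(-1, 0) = 1
  height(35) = 1 + max(1, 1) = 2
  height(47) = 1 + max(-1, -1) = 0
  height(46) = 1 + max(2, 0) = 3
  height(16) = 1 + max(0, 3) = 4
Height = 4


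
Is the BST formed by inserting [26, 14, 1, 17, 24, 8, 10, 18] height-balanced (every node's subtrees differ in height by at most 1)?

Tree (level-order array): [26, 14, None, 1, 17, None, 8, None, 24, None, 10, 18]
Definition: a tree is height-balanced if, at every node, |h(left) - h(right)| <= 1 (empty subtree has height -1).
Bottom-up per-node check:
  node 10: h_left=-1, h_right=-1, diff=0 [OK], height=0
  node 8: h_left=-1, h_right=0, diff=1 [OK], height=1
  node 1: h_left=-1, h_right=1, diff=2 [FAIL (|-1-1|=2 > 1)], height=2
  node 18: h_left=-1, h_right=-1, diff=0 [OK], height=0
  node 24: h_left=0, h_right=-1, diff=1 [OK], height=1
  node 17: h_left=-1, h_right=1, diff=2 [FAIL (|-1-1|=2 > 1)], height=2
  node 14: h_left=2, h_right=2, diff=0 [OK], height=3
  node 26: h_left=3, h_right=-1, diff=4 [FAIL (|3--1|=4 > 1)], height=4
Node 1 violates the condition: |-1 - 1| = 2 > 1.
Result: Not balanced


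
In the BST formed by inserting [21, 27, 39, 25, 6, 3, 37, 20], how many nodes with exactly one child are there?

Tree built from: [21, 27, 39, 25, 6, 3, 37, 20]
Tree (level-order array): [21, 6, 27, 3, 20, 25, 39, None, None, None, None, None, None, 37]
Rule: These are nodes with exactly 1 non-null child.
Per-node child counts:
  node 21: 2 child(ren)
  node 6: 2 child(ren)
  node 3: 0 child(ren)
  node 20: 0 child(ren)
  node 27: 2 child(ren)
  node 25: 0 child(ren)
  node 39: 1 child(ren)
  node 37: 0 child(ren)
Matching nodes: [39]
Count of nodes with exactly one child: 1


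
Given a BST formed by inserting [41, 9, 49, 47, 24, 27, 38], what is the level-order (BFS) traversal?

Tree insertion order: [41, 9, 49, 47, 24, 27, 38]
Tree (level-order array): [41, 9, 49, None, 24, 47, None, None, 27, None, None, None, 38]
BFS from the root, enqueuing left then right child of each popped node:
  queue [41] -> pop 41, enqueue [9, 49], visited so far: [41]
  queue [9, 49] -> pop 9, enqueue [24], visited so far: [41, 9]
  queue [49, 24] -> pop 49, enqueue [47], visited so far: [41, 9, 49]
  queue [24, 47] -> pop 24, enqueue [27], visited so far: [41, 9, 49, 24]
  queue [47, 27] -> pop 47, enqueue [none], visited so far: [41, 9, 49, 24, 47]
  queue [27] -> pop 27, enqueue [38], visited so far: [41, 9, 49, 24, 47, 27]
  queue [38] -> pop 38, enqueue [none], visited so far: [41, 9, 49, 24, 47, 27, 38]
Result: [41, 9, 49, 24, 47, 27, 38]


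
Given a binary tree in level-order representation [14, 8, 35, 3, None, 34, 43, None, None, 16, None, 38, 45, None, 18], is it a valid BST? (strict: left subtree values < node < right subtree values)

Level-order array: [14, 8, 35, 3, None, 34, 43, None, None, 16, None, 38, 45, None, 18]
Validate using subtree bounds (lo, hi): at each node, require lo < value < hi,
then recurse left with hi=value and right with lo=value.
Preorder trace (stopping at first violation):
  at node 14 with bounds (-inf, +inf): OK
  at node 8 with bounds (-inf, 14): OK
  at node 3 with bounds (-inf, 8): OK
  at node 35 with bounds (14, +inf): OK
  at node 34 with bounds (14, 35): OK
  at node 16 with bounds (14, 34): OK
  at node 18 with bounds (16, 34): OK
  at node 43 with bounds (35, +inf): OK
  at node 38 with bounds (35, 43): OK
  at node 45 with bounds (43, +inf): OK
No violation found at any node.
Result: Valid BST


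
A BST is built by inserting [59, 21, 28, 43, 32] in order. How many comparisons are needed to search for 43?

Search path for 43: 59 -> 21 -> 28 -> 43
Found: True
Comparisons: 4


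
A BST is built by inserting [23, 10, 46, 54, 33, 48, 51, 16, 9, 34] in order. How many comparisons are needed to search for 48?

Search path for 48: 23 -> 46 -> 54 -> 48
Found: True
Comparisons: 4


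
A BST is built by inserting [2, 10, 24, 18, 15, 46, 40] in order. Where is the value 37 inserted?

Starting tree (level order): [2, None, 10, None, 24, 18, 46, 15, None, 40]
Insertion path: 2 -> 10 -> 24 -> 46 -> 40
Result: insert 37 as left child of 40
Final tree (level order): [2, None, 10, None, 24, 18, 46, 15, None, 40, None, None, None, 37]


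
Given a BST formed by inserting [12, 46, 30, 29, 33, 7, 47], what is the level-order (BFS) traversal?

Tree insertion order: [12, 46, 30, 29, 33, 7, 47]
Tree (level-order array): [12, 7, 46, None, None, 30, 47, 29, 33]
BFS from the root, enqueuing left then right child of each popped node:
  queue [12] -> pop 12, enqueue [7, 46], visited so far: [12]
  queue [7, 46] -> pop 7, enqueue [none], visited so far: [12, 7]
  queue [46] -> pop 46, enqueue [30, 47], visited so far: [12, 7, 46]
  queue [30, 47] -> pop 30, enqueue [29, 33], visited so far: [12, 7, 46, 30]
  queue [47, 29, 33] -> pop 47, enqueue [none], visited so far: [12, 7, 46, 30, 47]
  queue [29, 33] -> pop 29, enqueue [none], visited so far: [12, 7, 46, 30, 47, 29]
  queue [33] -> pop 33, enqueue [none], visited so far: [12, 7, 46, 30, 47, 29, 33]
Result: [12, 7, 46, 30, 47, 29, 33]


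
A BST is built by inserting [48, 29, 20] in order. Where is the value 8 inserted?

Starting tree (level order): [48, 29, None, 20]
Insertion path: 48 -> 29 -> 20
Result: insert 8 as left child of 20
Final tree (level order): [48, 29, None, 20, None, 8]


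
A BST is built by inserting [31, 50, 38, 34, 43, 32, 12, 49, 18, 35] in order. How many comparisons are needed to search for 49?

Search path for 49: 31 -> 50 -> 38 -> 43 -> 49
Found: True
Comparisons: 5


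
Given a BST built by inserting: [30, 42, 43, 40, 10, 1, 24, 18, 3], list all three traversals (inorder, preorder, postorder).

Tree insertion order: [30, 42, 43, 40, 10, 1, 24, 18, 3]
Tree (level-order array): [30, 10, 42, 1, 24, 40, 43, None, 3, 18]
Inorder (L, root, R): [1, 3, 10, 18, 24, 30, 40, 42, 43]
Preorder (root, L, R): [30, 10, 1, 3, 24, 18, 42, 40, 43]
Postorder (L, R, root): [3, 1, 18, 24, 10, 40, 43, 42, 30]


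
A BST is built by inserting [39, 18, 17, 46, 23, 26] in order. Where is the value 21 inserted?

Starting tree (level order): [39, 18, 46, 17, 23, None, None, None, None, None, 26]
Insertion path: 39 -> 18 -> 23
Result: insert 21 as left child of 23
Final tree (level order): [39, 18, 46, 17, 23, None, None, None, None, 21, 26]


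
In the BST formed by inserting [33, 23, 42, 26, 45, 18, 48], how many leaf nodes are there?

Tree built from: [33, 23, 42, 26, 45, 18, 48]
Tree (level-order array): [33, 23, 42, 18, 26, None, 45, None, None, None, None, None, 48]
Rule: A leaf has 0 children.
Per-node child counts:
  node 33: 2 child(ren)
  node 23: 2 child(ren)
  node 18: 0 child(ren)
  node 26: 0 child(ren)
  node 42: 1 child(ren)
  node 45: 1 child(ren)
  node 48: 0 child(ren)
Matching nodes: [18, 26, 48]
Count of leaf nodes: 3


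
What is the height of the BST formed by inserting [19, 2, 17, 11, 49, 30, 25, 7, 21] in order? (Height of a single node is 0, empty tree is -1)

Insertion order: [19, 2, 17, 11, 49, 30, 25, 7, 21]
Tree (level-order array): [19, 2, 49, None, 17, 30, None, 11, None, 25, None, 7, None, 21]
Compute height bottom-up (empty subtree = -1):
  height(7) = 1 + max(-1, -1) = 0
  height(11) = 1 + max(0, -1) = 1
  height(17) = 1 + max(1, -1) = 2
  height(2) = 1 + max(-1, 2) = 3
  height(21) = 1 + max(-1, -1) = 0
  height(25) = 1 + max(0, -1) = 1
  height(30) = 1 + max(1, -1) = 2
  height(49) = 1 + max(2, -1) = 3
  height(19) = 1 + max(3, 3) = 4
Height = 4


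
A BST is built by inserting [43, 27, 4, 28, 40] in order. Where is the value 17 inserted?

Starting tree (level order): [43, 27, None, 4, 28, None, None, None, 40]
Insertion path: 43 -> 27 -> 4
Result: insert 17 as right child of 4
Final tree (level order): [43, 27, None, 4, 28, None, 17, None, 40]


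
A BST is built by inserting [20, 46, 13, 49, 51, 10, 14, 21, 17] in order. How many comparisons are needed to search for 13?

Search path for 13: 20 -> 13
Found: True
Comparisons: 2


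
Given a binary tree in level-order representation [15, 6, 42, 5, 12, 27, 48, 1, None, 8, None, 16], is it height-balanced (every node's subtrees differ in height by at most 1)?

Tree (level-order array): [15, 6, 42, 5, 12, 27, 48, 1, None, 8, None, 16]
Definition: a tree is height-balanced if, at every node, |h(left) - h(right)| <= 1 (empty subtree has height -1).
Bottom-up per-node check:
  node 1: h_left=-1, h_right=-1, diff=0 [OK], height=0
  node 5: h_left=0, h_right=-1, diff=1 [OK], height=1
  node 8: h_left=-1, h_right=-1, diff=0 [OK], height=0
  node 12: h_left=0, h_right=-1, diff=1 [OK], height=1
  node 6: h_left=1, h_right=1, diff=0 [OK], height=2
  node 16: h_left=-1, h_right=-1, diff=0 [OK], height=0
  node 27: h_left=0, h_right=-1, diff=1 [OK], height=1
  node 48: h_left=-1, h_right=-1, diff=0 [OK], height=0
  node 42: h_left=1, h_right=0, diff=1 [OK], height=2
  node 15: h_left=2, h_right=2, diff=0 [OK], height=3
All nodes satisfy the balance condition.
Result: Balanced


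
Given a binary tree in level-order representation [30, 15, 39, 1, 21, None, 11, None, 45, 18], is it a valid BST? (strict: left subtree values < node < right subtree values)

Level-order array: [30, 15, 39, 1, 21, None, 11, None, 45, 18]
Validate using subtree bounds (lo, hi): at each node, require lo < value < hi,
then recurse left with hi=value and right with lo=value.
Preorder trace (stopping at first violation):
  at node 30 with bounds (-inf, +inf): OK
  at node 15 with bounds (-inf, 30): OK
  at node 1 with bounds (-inf, 15): OK
  at node 45 with bounds (1, 15): VIOLATION
Node 45 violates its bound: not (1 < 45 < 15).
Result: Not a valid BST


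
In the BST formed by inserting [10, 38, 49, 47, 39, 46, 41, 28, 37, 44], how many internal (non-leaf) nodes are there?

Tree built from: [10, 38, 49, 47, 39, 46, 41, 28, 37, 44]
Tree (level-order array): [10, None, 38, 28, 49, None, 37, 47, None, None, None, 39, None, None, 46, 41, None, None, 44]
Rule: An internal node has at least one child.
Per-node child counts:
  node 10: 1 child(ren)
  node 38: 2 child(ren)
  node 28: 1 child(ren)
  node 37: 0 child(ren)
  node 49: 1 child(ren)
  node 47: 1 child(ren)
  node 39: 1 child(ren)
  node 46: 1 child(ren)
  node 41: 1 child(ren)
  node 44: 0 child(ren)
Matching nodes: [10, 38, 28, 49, 47, 39, 46, 41]
Count of internal (non-leaf) nodes: 8


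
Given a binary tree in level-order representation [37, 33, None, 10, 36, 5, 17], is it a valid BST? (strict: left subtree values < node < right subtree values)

Level-order array: [37, 33, None, 10, 36, 5, 17]
Validate using subtree bounds (lo, hi): at each node, require lo < value < hi,
then recurse left with hi=value and right with lo=value.
Preorder trace (stopping at first violation):
  at node 37 with bounds (-inf, +inf): OK
  at node 33 with bounds (-inf, 37): OK
  at node 10 with bounds (-inf, 33): OK
  at node 5 with bounds (-inf, 10): OK
  at node 17 with bounds (10, 33): OK
  at node 36 with bounds (33, 37): OK
No violation found at any node.
Result: Valid BST


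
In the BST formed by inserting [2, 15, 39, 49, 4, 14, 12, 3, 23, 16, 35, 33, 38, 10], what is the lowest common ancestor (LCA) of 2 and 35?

Tree insertion order: [2, 15, 39, 49, 4, 14, 12, 3, 23, 16, 35, 33, 38, 10]
Tree (level-order array): [2, None, 15, 4, 39, 3, 14, 23, 49, None, None, 12, None, 16, 35, None, None, 10, None, None, None, 33, 38]
In a BST, the LCA of p=2, q=35 is the first node v on the
root-to-leaf path with p <= v <= q (go left if both < v, right if both > v).
Walk from root:
  at 2: 2 <= 2 <= 35, this is the LCA
LCA = 2


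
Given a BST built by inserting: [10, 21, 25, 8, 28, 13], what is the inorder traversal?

Tree insertion order: [10, 21, 25, 8, 28, 13]
Tree (level-order array): [10, 8, 21, None, None, 13, 25, None, None, None, 28]
Inorder traversal: [8, 10, 13, 21, 25, 28]


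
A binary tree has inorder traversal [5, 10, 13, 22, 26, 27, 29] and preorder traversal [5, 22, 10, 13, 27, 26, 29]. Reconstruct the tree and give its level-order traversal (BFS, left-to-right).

Inorder:  [5, 10, 13, 22, 26, 27, 29]
Preorder: [5, 22, 10, 13, 27, 26, 29]
Algorithm: preorder visits root first, so consume preorder in order;
for each root, split the current inorder slice at that value into
left-subtree inorder and right-subtree inorder, then recurse.
Recursive splits:
  root=5; inorder splits into left=[], right=[10, 13, 22, 26, 27, 29]
  root=22; inorder splits into left=[10, 13], right=[26, 27, 29]
  root=10; inorder splits into left=[], right=[13]
  root=13; inorder splits into left=[], right=[]
  root=27; inorder splits into left=[26], right=[29]
  root=26; inorder splits into left=[], right=[]
  root=29; inorder splits into left=[], right=[]
Reconstructed level-order: [5, 22, 10, 27, 13, 26, 29]


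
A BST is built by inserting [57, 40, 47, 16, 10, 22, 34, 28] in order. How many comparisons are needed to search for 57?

Search path for 57: 57
Found: True
Comparisons: 1


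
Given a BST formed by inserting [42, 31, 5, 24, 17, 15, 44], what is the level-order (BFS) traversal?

Tree insertion order: [42, 31, 5, 24, 17, 15, 44]
Tree (level-order array): [42, 31, 44, 5, None, None, None, None, 24, 17, None, 15]
BFS from the root, enqueuing left then right child of each popped node:
  queue [42] -> pop 42, enqueue [31, 44], visited so far: [42]
  queue [31, 44] -> pop 31, enqueue [5], visited so far: [42, 31]
  queue [44, 5] -> pop 44, enqueue [none], visited so far: [42, 31, 44]
  queue [5] -> pop 5, enqueue [24], visited so far: [42, 31, 44, 5]
  queue [24] -> pop 24, enqueue [17], visited so far: [42, 31, 44, 5, 24]
  queue [17] -> pop 17, enqueue [15], visited so far: [42, 31, 44, 5, 24, 17]
  queue [15] -> pop 15, enqueue [none], visited so far: [42, 31, 44, 5, 24, 17, 15]
Result: [42, 31, 44, 5, 24, 17, 15]


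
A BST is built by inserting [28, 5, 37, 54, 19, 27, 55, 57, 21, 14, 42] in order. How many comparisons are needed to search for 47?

Search path for 47: 28 -> 37 -> 54 -> 42
Found: False
Comparisons: 4


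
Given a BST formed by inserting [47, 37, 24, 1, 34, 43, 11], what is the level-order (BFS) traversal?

Tree insertion order: [47, 37, 24, 1, 34, 43, 11]
Tree (level-order array): [47, 37, None, 24, 43, 1, 34, None, None, None, 11]
BFS from the root, enqueuing left then right child of each popped node:
  queue [47] -> pop 47, enqueue [37], visited so far: [47]
  queue [37] -> pop 37, enqueue [24, 43], visited so far: [47, 37]
  queue [24, 43] -> pop 24, enqueue [1, 34], visited so far: [47, 37, 24]
  queue [43, 1, 34] -> pop 43, enqueue [none], visited so far: [47, 37, 24, 43]
  queue [1, 34] -> pop 1, enqueue [11], visited so far: [47, 37, 24, 43, 1]
  queue [34, 11] -> pop 34, enqueue [none], visited so far: [47, 37, 24, 43, 1, 34]
  queue [11] -> pop 11, enqueue [none], visited so far: [47, 37, 24, 43, 1, 34, 11]
Result: [47, 37, 24, 43, 1, 34, 11]


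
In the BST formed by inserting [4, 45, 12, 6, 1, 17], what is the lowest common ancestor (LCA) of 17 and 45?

Tree insertion order: [4, 45, 12, 6, 1, 17]
Tree (level-order array): [4, 1, 45, None, None, 12, None, 6, 17]
In a BST, the LCA of p=17, q=45 is the first node v on the
root-to-leaf path with p <= v <= q (go left if both < v, right if both > v).
Walk from root:
  at 4: both 17 and 45 > 4, go right
  at 45: 17 <= 45 <= 45, this is the LCA
LCA = 45


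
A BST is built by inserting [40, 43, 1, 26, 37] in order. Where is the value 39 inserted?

Starting tree (level order): [40, 1, 43, None, 26, None, None, None, 37]
Insertion path: 40 -> 1 -> 26 -> 37
Result: insert 39 as right child of 37
Final tree (level order): [40, 1, 43, None, 26, None, None, None, 37, None, 39]


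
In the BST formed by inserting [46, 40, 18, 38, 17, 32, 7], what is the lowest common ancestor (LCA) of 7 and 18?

Tree insertion order: [46, 40, 18, 38, 17, 32, 7]
Tree (level-order array): [46, 40, None, 18, None, 17, 38, 7, None, 32]
In a BST, the LCA of p=7, q=18 is the first node v on the
root-to-leaf path with p <= v <= q (go left if both < v, right if both > v).
Walk from root:
  at 46: both 7 and 18 < 46, go left
  at 40: both 7 and 18 < 40, go left
  at 18: 7 <= 18 <= 18, this is the LCA
LCA = 18


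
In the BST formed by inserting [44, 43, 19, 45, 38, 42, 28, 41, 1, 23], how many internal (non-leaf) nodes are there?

Tree built from: [44, 43, 19, 45, 38, 42, 28, 41, 1, 23]
Tree (level-order array): [44, 43, 45, 19, None, None, None, 1, 38, None, None, 28, 42, 23, None, 41]
Rule: An internal node has at least one child.
Per-node child counts:
  node 44: 2 child(ren)
  node 43: 1 child(ren)
  node 19: 2 child(ren)
  node 1: 0 child(ren)
  node 38: 2 child(ren)
  node 28: 1 child(ren)
  node 23: 0 child(ren)
  node 42: 1 child(ren)
  node 41: 0 child(ren)
  node 45: 0 child(ren)
Matching nodes: [44, 43, 19, 38, 28, 42]
Count of internal (non-leaf) nodes: 6


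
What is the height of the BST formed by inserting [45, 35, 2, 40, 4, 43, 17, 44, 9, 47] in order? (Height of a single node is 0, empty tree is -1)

Insertion order: [45, 35, 2, 40, 4, 43, 17, 44, 9, 47]
Tree (level-order array): [45, 35, 47, 2, 40, None, None, None, 4, None, 43, None, 17, None, 44, 9]
Compute height bottom-up (empty subtree = -1):
  height(9) = 1 + max(-1, -1) = 0
  height(17) = 1 + max(0, -1) = 1
  height(4) = 1 + max(-1, 1) = 2
  height(2) = 1 + max(-1, 2) = 3
  height(44) = 1 + max(-1, -1) = 0
  height(43) = 1 + max(-1, 0) = 1
  height(40) = 1 + max(-1, 1) = 2
  height(35) = 1 + max(3, 2) = 4
  height(47) = 1 + max(-1, -1) = 0
  height(45) = 1 + max(4, 0) = 5
Height = 5


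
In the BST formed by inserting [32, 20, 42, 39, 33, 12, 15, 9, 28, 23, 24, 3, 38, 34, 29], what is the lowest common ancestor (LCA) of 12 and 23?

Tree insertion order: [32, 20, 42, 39, 33, 12, 15, 9, 28, 23, 24, 3, 38, 34, 29]
Tree (level-order array): [32, 20, 42, 12, 28, 39, None, 9, 15, 23, 29, 33, None, 3, None, None, None, None, 24, None, None, None, 38, None, None, None, None, 34]
In a BST, the LCA of p=12, q=23 is the first node v on the
root-to-leaf path with p <= v <= q (go left if both < v, right if both > v).
Walk from root:
  at 32: both 12 and 23 < 32, go left
  at 20: 12 <= 20 <= 23, this is the LCA
LCA = 20


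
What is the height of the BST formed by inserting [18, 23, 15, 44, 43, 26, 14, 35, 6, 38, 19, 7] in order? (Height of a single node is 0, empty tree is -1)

Insertion order: [18, 23, 15, 44, 43, 26, 14, 35, 6, 38, 19, 7]
Tree (level-order array): [18, 15, 23, 14, None, 19, 44, 6, None, None, None, 43, None, None, 7, 26, None, None, None, None, 35, None, 38]
Compute height bottom-up (empty subtree = -1):
  height(7) = 1 + max(-1, -1) = 0
  height(6) = 1 + max(-1, 0) = 1
  height(14) = 1 + max(1, -1) = 2
  height(15) = 1 + max(2, -1) = 3
  height(19) = 1 + max(-1, -1) = 0
  height(38) = 1 + max(-1, -1) = 0
  height(35) = 1 + max(-1, 0) = 1
  height(26) = 1 + max(-1, 1) = 2
  height(43) = 1 + max(2, -1) = 3
  height(44) = 1 + max(3, -1) = 4
  height(23) = 1 + max(0, 4) = 5
  height(18) = 1 + max(3, 5) = 6
Height = 6


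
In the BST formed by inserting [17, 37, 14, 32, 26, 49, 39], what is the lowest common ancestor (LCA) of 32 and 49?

Tree insertion order: [17, 37, 14, 32, 26, 49, 39]
Tree (level-order array): [17, 14, 37, None, None, 32, 49, 26, None, 39]
In a BST, the LCA of p=32, q=49 is the first node v on the
root-to-leaf path with p <= v <= q (go left if both < v, right if both > v).
Walk from root:
  at 17: both 32 and 49 > 17, go right
  at 37: 32 <= 37 <= 49, this is the LCA
LCA = 37


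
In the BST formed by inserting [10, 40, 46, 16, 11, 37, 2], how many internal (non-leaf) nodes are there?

Tree built from: [10, 40, 46, 16, 11, 37, 2]
Tree (level-order array): [10, 2, 40, None, None, 16, 46, 11, 37]
Rule: An internal node has at least one child.
Per-node child counts:
  node 10: 2 child(ren)
  node 2: 0 child(ren)
  node 40: 2 child(ren)
  node 16: 2 child(ren)
  node 11: 0 child(ren)
  node 37: 0 child(ren)
  node 46: 0 child(ren)
Matching nodes: [10, 40, 16]
Count of internal (non-leaf) nodes: 3


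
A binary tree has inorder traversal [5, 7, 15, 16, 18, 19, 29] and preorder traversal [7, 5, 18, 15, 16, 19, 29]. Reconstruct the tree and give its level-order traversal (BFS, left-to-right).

Inorder:  [5, 7, 15, 16, 18, 19, 29]
Preorder: [7, 5, 18, 15, 16, 19, 29]
Algorithm: preorder visits root first, so consume preorder in order;
for each root, split the current inorder slice at that value into
left-subtree inorder and right-subtree inorder, then recurse.
Recursive splits:
  root=7; inorder splits into left=[5], right=[15, 16, 18, 19, 29]
  root=5; inorder splits into left=[], right=[]
  root=18; inorder splits into left=[15, 16], right=[19, 29]
  root=15; inorder splits into left=[], right=[16]
  root=16; inorder splits into left=[], right=[]
  root=19; inorder splits into left=[], right=[29]
  root=29; inorder splits into left=[], right=[]
Reconstructed level-order: [7, 5, 18, 15, 19, 16, 29]


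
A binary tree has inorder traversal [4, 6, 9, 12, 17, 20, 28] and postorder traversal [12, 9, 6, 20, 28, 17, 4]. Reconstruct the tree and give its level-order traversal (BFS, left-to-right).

Inorder:   [4, 6, 9, 12, 17, 20, 28]
Postorder: [12, 9, 6, 20, 28, 17, 4]
Algorithm: postorder visits root last, so walk postorder right-to-left;
each value is the root of the current inorder slice — split it at that
value, recurse on the right subtree first, then the left.
Recursive splits:
  root=4; inorder splits into left=[], right=[6, 9, 12, 17, 20, 28]
  root=17; inorder splits into left=[6, 9, 12], right=[20, 28]
  root=28; inorder splits into left=[20], right=[]
  root=20; inorder splits into left=[], right=[]
  root=6; inorder splits into left=[], right=[9, 12]
  root=9; inorder splits into left=[], right=[12]
  root=12; inorder splits into left=[], right=[]
Reconstructed level-order: [4, 17, 6, 28, 9, 20, 12]


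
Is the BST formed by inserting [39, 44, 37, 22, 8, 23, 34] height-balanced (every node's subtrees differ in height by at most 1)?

Tree (level-order array): [39, 37, 44, 22, None, None, None, 8, 23, None, None, None, 34]
Definition: a tree is height-balanced if, at every node, |h(left) - h(right)| <= 1 (empty subtree has height -1).
Bottom-up per-node check:
  node 8: h_left=-1, h_right=-1, diff=0 [OK], height=0
  node 34: h_left=-1, h_right=-1, diff=0 [OK], height=0
  node 23: h_left=-1, h_right=0, diff=1 [OK], height=1
  node 22: h_left=0, h_right=1, diff=1 [OK], height=2
  node 37: h_left=2, h_right=-1, diff=3 [FAIL (|2--1|=3 > 1)], height=3
  node 44: h_left=-1, h_right=-1, diff=0 [OK], height=0
  node 39: h_left=3, h_right=0, diff=3 [FAIL (|3-0|=3 > 1)], height=4
Node 37 violates the condition: |2 - -1| = 3 > 1.
Result: Not balanced


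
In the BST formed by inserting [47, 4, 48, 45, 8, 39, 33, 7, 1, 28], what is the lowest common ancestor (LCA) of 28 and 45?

Tree insertion order: [47, 4, 48, 45, 8, 39, 33, 7, 1, 28]
Tree (level-order array): [47, 4, 48, 1, 45, None, None, None, None, 8, None, 7, 39, None, None, 33, None, 28]
In a BST, the LCA of p=28, q=45 is the first node v on the
root-to-leaf path with p <= v <= q (go left if both < v, right if both > v).
Walk from root:
  at 47: both 28 and 45 < 47, go left
  at 4: both 28 and 45 > 4, go right
  at 45: 28 <= 45 <= 45, this is the LCA
LCA = 45


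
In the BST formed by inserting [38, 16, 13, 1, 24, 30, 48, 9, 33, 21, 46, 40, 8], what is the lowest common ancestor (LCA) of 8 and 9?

Tree insertion order: [38, 16, 13, 1, 24, 30, 48, 9, 33, 21, 46, 40, 8]
Tree (level-order array): [38, 16, 48, 13, 24, 46, None, 1, None, 21, 30, 40, None, None, 9, None, None, None, 33, None, None, 8]
In a BST, the LCA of p=8, q=9 is the first node v on the
root-to-leaf path with p <= v <= q (go left if both < v, right if both > v).
Walk from root:
  at 38: both 8 and 9 < 38, go left
  at 16: both 8 and 9 < 16, go left
  at 13: both 8 and 9 < 13, go left
  at 1: both 8 and 9 > 1, go right
  at 9: 8 <= 9 <= 9, this is the LCA
LCA = 9


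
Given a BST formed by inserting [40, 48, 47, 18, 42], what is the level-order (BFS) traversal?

Tree insertion order: [40, 48, 47, 18, 42]
Tree (level-order array): [40, 18, 48, None, None, 47, None, 42]
BFS from the root, enqueuing left then right child of each popped node:
  queue [40] -> pop 40, enqueue [18, 48], visited so far: [40]
  queue [18, 48] -> pop 18, enqueue [none], visited so far: [40, 18]
  queue [48] -> pop 48, enqueue [47], visited so far: [40, 18, 48]
  queue [47] -> pop 47, enqueue [42], visited so far: [40, 18, 48, 47]
  queue [42] -> pop 42, enqueue [none], visited so far: [40, 18, 48, 47, 42]
Result: [40, 18, 48, 47, 42]


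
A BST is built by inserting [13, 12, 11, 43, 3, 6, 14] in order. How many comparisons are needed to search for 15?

Search path for 15: 13 -> 43 -> 14
Found: False
Comparisons: 3


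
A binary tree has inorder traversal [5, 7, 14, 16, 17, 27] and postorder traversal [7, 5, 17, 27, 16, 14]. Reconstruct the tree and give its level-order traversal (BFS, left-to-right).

Inorder:   [5, 7, 14, 16, 17, 27]
Postorder: [7, 5, 17, 27, 16, 14]
Algorithm: postorder visits root last, so walk postorder right-to-left;
each value is the root of the current inorder slice — split it at that
value, recurse on the right subtree first, then the left.
Recursive splits:
  root=14; inorder splits into left=[5, 7], right=[16, 17, 27]
  root=16; inorder splits into left=[], right=[17, 27]
  root=27; inorder splits into left=[17], right=[]
  root=17; inorder splits into left=[], right=[]
  root=5; inorder splits into left=[], right=[7]
  root=7; inorder splits into left=[], right=[]
Reconstructed level-order: [14, 5, 16, 7, 27, 17]


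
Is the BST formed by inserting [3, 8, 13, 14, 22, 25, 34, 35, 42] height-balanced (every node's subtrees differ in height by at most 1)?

Tree (level-order array): [3, None, 8, None, 13, None, 14, None, 22, None, 25, None, 34, None, 35, None, 42]
Definition: a tree is height-balanced if, at every node, |h(left) - h(right)| <= 1 (empty subtree has height -1).
Bottom-up per-node check:
  node 42: h_left=-1, h_right=-1, diff=0 [OK], height=0
  node 35: h_left=-1, h_right=0, diff=1 [OK], height=1
  node 34: h_left=-1, h_right=1, diff=2 [FAIL (|-1-1|=2 > 1)], height=2
  node 25: h_left=-1, h_right=2, diff=3 [FAIL (|-1-2|=3 > 1)], height=3
  node 22: h_left=-1, h_right=3, diff=4 [FAIL (|-1-3|=4 > 1)], height=4
  node 14: h_left=-1, h_right=4, diff=5 [FAIL (|-1-4|=5 > 1)], height=5
  node 13: h_left=-1, h_right=5, diff=6 [FAIL (|-1-5|=6 > 1)], height=6
  node 8: h_left=-1, h_right=6, diff=7 [FAIL (|-1-6|=7 > 1)], height=7
  node 3: h_left=-1, h_right=7, diff=8 [FAIL (|-1-7|=8 > 1)], height=8
Node 34 violates the condition: |-1 - 1| = 2 > 1.
Result: Not balanced


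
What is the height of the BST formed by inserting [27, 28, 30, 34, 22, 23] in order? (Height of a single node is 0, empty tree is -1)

Insertion order: [27, 28, 30, 34, 22, 23]
Tree (level-order array): [27, 22, 28, None, 23, None, 30, None, None, None, 34]
Compute height bottom-up (empty subtree = -1):
  height(23) = 1 + max(-1, -1) = 0
  height(22) = 1 + max(-1, 0) = 1
  height(34) = 1 + max(-1, -1) = 0
  height(30) = 1 + max(-1, 0) = 1
  height(28) = 1 + max(-1, 1) = 2
  height(27) = 1 + max(1, 2) = 3
Height = 3


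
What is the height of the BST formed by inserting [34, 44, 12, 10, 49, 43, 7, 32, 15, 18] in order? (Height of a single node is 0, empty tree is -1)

Insertion order: [34, 44, 12, 10, 49, 43, 7, 32, 15, 18]
Tree (level-order array): [34, 12, 44, 10, 32, 43, 49, 7, None, 15, None, None, None, None, None, None, None, None, 18]
Compute height bottom-up (empty subtree = -1):
  height(7) = 1 + max(-1, -1) = 0
  height(10) = 1 + max(0, -1) = 1
  height(18) = 1 + max(-1, -1) = 0
  height(15) = 1 + max(-1, 0) = 1
  height(32) = 1 + max(1, -1) = 2
  height(12) = 1 + max(1, 2) = 3
  height(43) = 1 + max(-1, -1) = 0
  height(49) = 1 + max(-1, -1) = 0
  height(44) = 1 + max(0, 0) = 1
  height(34) = 1 + max(3, 1) = 4
Height = 4


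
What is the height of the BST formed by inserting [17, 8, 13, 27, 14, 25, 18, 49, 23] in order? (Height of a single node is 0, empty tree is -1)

Insertion order: [17, 8, 13, 27, 14, 25, 18, 49, 23]
Tree (level-order array): [17, 8, 27, None, 13, 25, 49, None, 14, 18, None, None, None, None, None, None, 23]
Compute height bottom-up (empty subtree = -1):
  height(14) = 1 + max(-1, -1) = 0
  height(13) = 1 + max(-1, 0) = 1
  height(8) = 1 + max(-1, 1) = 2
  height(23) = 1 + max(-1, -1) = 0
  height(18) = 1 + max(-1, 0) = 1
  height(25) = 1 + max(1, -1) = 2
  height(49) = 1 + max(-1, -1) = 0
  height(27) = 1 + max(2, 0) = 3
  height(17) = 1 + max(2, 3) = 4
Height = 4


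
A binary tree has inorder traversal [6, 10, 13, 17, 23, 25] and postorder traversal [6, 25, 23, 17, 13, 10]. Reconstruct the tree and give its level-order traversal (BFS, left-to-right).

Inorder:   [6, 10, 13, 17, 23, 25]
Postorder: [6, 25, 23, 17, 13, 10]
Algorithm: postorder visits root last, so walk postorder right-to-left;
each value is the root of the current inorder slice — split it at that
value, recurse on the right subtree first, then the left.
Recursive splits:
  root=10; inorder splits into left=[6], right=[13, 17, 23, 25]
  root=13; inorder splits into left=[], right=[17, 23, 25]
  root=17; inorder splits into left=[], right=[23, 25]
  root=23; inorder splits into left=[], right=[25]
  root=25; inorder splits into left=[], right=[]
  root=6; inorder splits into left=[], right=[]
Reconstructed level-order: [10, 6, 13, 17, 23, 25]


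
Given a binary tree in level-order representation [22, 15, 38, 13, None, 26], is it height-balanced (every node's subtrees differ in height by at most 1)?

Tree (level-order array): [22, 15, 38, 13, None, 26]
Definition: a tree is height-balanced if, at every node, |h(left) - h(right)| <= 1 (empty subtree has height -1).
Bottom-up per-node check:
  node 13: h_left=-1, h_right=-1, diff=0 [OK], height=0
  node 15: h_left=0, h_right=-1, diff=1 [OK], height=1
  node 26: h_left=-1, h_right=-1, diff=0 [OK], height=0
  node 38: h_left=0, h_right=-1, diff=1 [OK], height=1
  node 22: h_left=1, h_right=1, diff=0 [OK], height=2
All nodes satisfy the balance condition.
Result: Balanced


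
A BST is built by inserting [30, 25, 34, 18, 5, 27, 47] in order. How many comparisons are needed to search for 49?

Search path for 49: 30 -> 34 -> 47
Found: False
Comparisons: 3


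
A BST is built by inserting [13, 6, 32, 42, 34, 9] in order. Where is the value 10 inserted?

Starting tree (level order): [13, 6, 32, None, 9, None, 42, None, None, 34]
Insertion path: 13 -> 6 -> 9
Result: insert 10 as right child of 9
Final tree (level order): [13, 6, 32, None, 9, None, 42, None, 10, 34]


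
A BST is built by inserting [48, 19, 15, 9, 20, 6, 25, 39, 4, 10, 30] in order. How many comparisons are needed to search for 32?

Search path for 32: 48 -> 19 -> 20 -> 25 -> 39 -> 30
Found: False
Comparisons: 6


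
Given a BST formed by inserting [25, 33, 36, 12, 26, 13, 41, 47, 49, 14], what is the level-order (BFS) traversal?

Tree insertion order: [25, 33, 36, 12, 26, 13, 41, 47, 49, 14]
Tree (level-order array): [25, 12, 33, None, 13, 26, 36, None, 14, None, None, None, 41, None, None, None, 47, None, 49]
BFS from the root, enqueuing left then right child of each popped node:
  queue [25] -> pop 25, enqueue [12, 33], visited so far: [25]
  queue [12, 33] -> pop 12, enqueue [13], visited so far: [25, 12]
  queue [33, 13] -> pop 33, enqueue [26, 36], visited so far: [25, 12, 33]
  queue [13, 26, 36] -> pop 13, enqueue [14], visited so far: [25, 12, 33, 13]
  queue [26, 36, 14] -> pop 26, enqueue [none], visited so far: [25, 12, 33, 13, 26]
  queue [36, 14] -> pop 36, enqueue [41], visited so far: [25, 12, 33, 13, 26, 36]
  queue [14, 41] -> pop 14, enqueue [none], visited so far: [25, 12, 33, 13, 26, 36, 14]
  queue [41] -> pop 41, enqueue [47], visited so far: [25, 12, 33, 13, 26, 36, 14, 41]
  queue [47] -> pop 47, enqueue [49], visited so far: [25, 12, 33, 13, 26, 36, 14, 41, 47]
  queue [49] -> pop 49, enqueue [none], visited so far: [25, 12, 33, 13, 26, 36, 14, 41, 47, 49]
Result: [25, 12, 33, 13, 26, 36, 14, 41, 47, 49]


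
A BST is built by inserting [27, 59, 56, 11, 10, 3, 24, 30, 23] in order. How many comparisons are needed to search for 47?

Search path for 47: 27 -> 59 -> 56 -> 30
Found: False
Comparisons: 4


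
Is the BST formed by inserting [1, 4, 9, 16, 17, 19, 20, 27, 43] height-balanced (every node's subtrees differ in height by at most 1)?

Tree (level-order array): [1, None, 4, None, 9, None, 16, None, 17, None, 19, None, 20, None, 27, None, 43]
Definition: a tree is height-balanced if, at every node, |h(left) - h(right)| <= 1 (empty subtree has height -1).
Bottom-up per-node check:
  node 43: h_left=-1, h_right=-1, diff=0 [OK], height=0
  node 27: h_left=-1, h_right=0, diff=1 [OK], height=1
  node 20: h_left=-1, h_right=1, diff=2 [FAIL (|-1-1|=2 > 1)], height=2
  node 19: h_left=-1, h_right=2, diff=3 [FAIL (|-1-2|=3 > 1)], height=3
  node 17: h_left=-1, h_right=3, diff=4 [FAIL (|-1-3|=4 > 1)], height=4
  node 16: h_left=-1, h_right=4, diff=5 [FAIL (|-1-4|=5 > 1)], height=5
  node 9: h_left=-1, h_right=5, diff=6 [FAIL (|-1-5|=6 > 1)], height=6
  node 4: h_left=-1, h_right=6, diff=7 [FAIL (|-1-6|=7 > 1)], height=7
  node 1: h_left=-1, h_right=7, diff=8 [FAIL (|-1-7|=8 > 1)], height=8
Node 20 violates the condition: |-1 - 1| = 2 > 1.
Result: Not balanced


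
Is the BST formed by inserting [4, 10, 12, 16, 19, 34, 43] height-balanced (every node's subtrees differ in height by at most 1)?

Tree (level-order array): [4, None, 10, None, 12, None, 16, None, 19, None, 34, None, 43]
Definition: a tree is height-balanced if, at every node, |h(left) - h(right)| <= 1 (empty subtree has height -1).
Bottom-up per-node check:
  node 43: h_left=-1, h_right=-1, diff=0 [OK], height=0
  node 34: h_left=-1, h_right=0, diff=1 [OK], height=1
  node 19: h_left=-1, h_right=1, diff=2 [FAIL (|-1-1|=2 > 1)], height=2
  node 16: h_left=-1, h_right=2, diff=3 [FAIL (|-1-2|=3 > 1)], height=3
  node 12: h_left=-1, h_right=3, diff=4 [FAIL (|-1-3|=4 > 1)], height=4
  node 10: h_left=-1, h_right=4, diff=5 [FAIL (|-1-4|=5 > 1)], height=5
  node 4: h_left=-1, h_right=5, diff=6 [FAIL (|-1-5|=6 > 1)], height=6
Node 19 violates the condition: |-1 - 1| = 2 > 1.
Result: Not balanced
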